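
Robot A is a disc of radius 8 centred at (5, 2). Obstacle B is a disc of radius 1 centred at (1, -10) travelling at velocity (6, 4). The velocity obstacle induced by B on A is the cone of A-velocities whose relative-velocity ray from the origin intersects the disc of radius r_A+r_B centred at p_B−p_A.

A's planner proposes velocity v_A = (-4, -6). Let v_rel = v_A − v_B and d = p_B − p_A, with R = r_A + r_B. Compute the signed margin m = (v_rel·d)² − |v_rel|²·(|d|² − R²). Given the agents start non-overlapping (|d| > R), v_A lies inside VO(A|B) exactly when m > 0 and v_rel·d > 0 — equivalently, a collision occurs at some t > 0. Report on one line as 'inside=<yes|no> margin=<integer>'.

d = (-4, -12),  |d|² = 160;  R = 8+1 = 9,  c = 160−9² = 79
v_rel = (-10, -10),  |v_rel|² = 200;  v_rel·d = (-10)·(-4) + (-10)·(-12) = 160
200·t² − 320·t + 79 = 0  ⇒  m = 160² − 200·79 = 9800
m = 9800 > 0,  v_rel·d = 160 > 0  ⇒  inside

inside=yes margin=9800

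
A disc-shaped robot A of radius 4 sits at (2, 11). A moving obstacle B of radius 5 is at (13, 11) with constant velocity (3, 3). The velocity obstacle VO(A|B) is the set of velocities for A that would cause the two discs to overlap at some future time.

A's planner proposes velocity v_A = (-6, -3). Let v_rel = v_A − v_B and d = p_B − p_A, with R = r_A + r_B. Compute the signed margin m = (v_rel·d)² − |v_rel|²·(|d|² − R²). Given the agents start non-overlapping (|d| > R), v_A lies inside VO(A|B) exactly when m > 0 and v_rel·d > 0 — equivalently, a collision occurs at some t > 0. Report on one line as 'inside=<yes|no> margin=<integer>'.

d = (11, 0),  |d|² = 121;  R = 4+5 = 9,  c = 121−9² = 40
v_rel = (-9, -6),  |v_rel|² = 117;  v_rel·d = (-9)·(11) + (-6)·(0) = -99
117·t² + 198·t + 40 = 0  ⇒  m = (-99)² − 117·40 = 5121
m = 5121 > 0,  v_rel·d = -99 < 0  ⇒  outside

inside=no margin=5121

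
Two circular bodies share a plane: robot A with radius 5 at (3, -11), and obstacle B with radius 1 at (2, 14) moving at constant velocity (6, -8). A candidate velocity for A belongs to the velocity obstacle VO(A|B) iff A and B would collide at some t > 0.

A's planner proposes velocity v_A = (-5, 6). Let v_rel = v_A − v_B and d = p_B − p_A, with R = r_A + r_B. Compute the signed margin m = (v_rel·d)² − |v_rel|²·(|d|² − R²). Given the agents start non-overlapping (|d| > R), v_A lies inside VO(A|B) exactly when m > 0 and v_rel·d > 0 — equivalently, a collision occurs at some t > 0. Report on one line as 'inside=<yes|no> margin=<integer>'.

d = (-1, 25),  |d|² = 626;  R = 5+1 = 6,  c = 626−6² = 590
v_rel = (-11, 14),  |v_rel|² = 317;  v_rel·d = (-11)·(-1) + (14)·(25) = 361
317·t² − 722·t + 590 = 0  ⇒  m = 361² − 317·590 = -56709
m = -56709 < 0,  v_rel·d = 361 > 0  ⇒  outside

inside=no margin=-56709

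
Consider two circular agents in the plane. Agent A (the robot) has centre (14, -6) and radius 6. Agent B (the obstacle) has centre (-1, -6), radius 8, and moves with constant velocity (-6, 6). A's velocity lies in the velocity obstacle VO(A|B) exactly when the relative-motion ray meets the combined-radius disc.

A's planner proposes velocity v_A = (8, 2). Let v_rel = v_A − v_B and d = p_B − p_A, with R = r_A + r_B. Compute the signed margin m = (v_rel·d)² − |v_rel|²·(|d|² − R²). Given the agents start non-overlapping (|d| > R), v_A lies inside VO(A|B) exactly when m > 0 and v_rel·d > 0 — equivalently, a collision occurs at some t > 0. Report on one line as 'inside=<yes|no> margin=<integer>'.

d = (-15, 0),  |d|² = 225;  R = 6+8 = 14,  c = 225−14² = 29
v_rel = (14, -4),  |v_rel|² = 212;  v_rel·d = (14)·(-15) + (-4)·(0) = -210
212·t² + 420·t + 29 = 0  ⇒  m = (-210)² − 212·29 = 37952
m = 37952 > 0,  v_rel·d = -210 < 0  ⇒  outside

inside=no margin=37952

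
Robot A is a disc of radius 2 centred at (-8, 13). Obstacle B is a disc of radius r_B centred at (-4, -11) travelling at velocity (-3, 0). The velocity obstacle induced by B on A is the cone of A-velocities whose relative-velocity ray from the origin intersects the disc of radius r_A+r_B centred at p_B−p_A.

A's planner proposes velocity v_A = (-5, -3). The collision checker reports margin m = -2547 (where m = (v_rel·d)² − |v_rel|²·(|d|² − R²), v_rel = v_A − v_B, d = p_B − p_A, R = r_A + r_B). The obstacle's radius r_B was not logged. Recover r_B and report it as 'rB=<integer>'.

m = -2547
d = (4, -24);  v_rel = (-2, -3),  |v_rel|² = 13
v_rel×d = (-2)·(-24) − (-3)·(4) = 60
since m = R²·13 − 60²:  R² = (3600 + -2547) / 13 = 81
R = √81 = 9  ⇒  r_B = 9 − 2 = 7

rB=7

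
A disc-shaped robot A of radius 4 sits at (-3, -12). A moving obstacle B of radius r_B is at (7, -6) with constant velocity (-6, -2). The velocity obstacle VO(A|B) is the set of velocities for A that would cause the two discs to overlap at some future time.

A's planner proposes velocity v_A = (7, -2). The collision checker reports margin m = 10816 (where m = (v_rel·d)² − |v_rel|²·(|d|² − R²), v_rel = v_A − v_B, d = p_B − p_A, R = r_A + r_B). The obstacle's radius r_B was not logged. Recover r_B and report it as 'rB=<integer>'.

m = 10816
d = (10, 6);  v_rel = (13, 0),  |v_rel|² = 169
v_rel×d = (13)·(6) − (0)·(10) = 78
since m = R²·169 − 78²:  R² = (6084 + 10816) / 169 = 100
R = √100 = 10  ⇒  r_B = 10 − 4 = 6

rB=6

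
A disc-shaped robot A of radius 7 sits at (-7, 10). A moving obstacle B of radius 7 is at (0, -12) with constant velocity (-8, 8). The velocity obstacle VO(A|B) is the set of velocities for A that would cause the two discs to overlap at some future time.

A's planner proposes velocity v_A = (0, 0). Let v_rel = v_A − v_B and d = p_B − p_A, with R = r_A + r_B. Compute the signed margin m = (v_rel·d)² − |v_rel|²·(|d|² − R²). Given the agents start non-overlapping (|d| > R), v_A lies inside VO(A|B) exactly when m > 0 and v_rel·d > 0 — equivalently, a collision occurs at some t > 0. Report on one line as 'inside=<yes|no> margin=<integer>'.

d = (7, -22),  |d|² = 533;  R = 7+7 = 14,  c = 533−14² = 337
v_rel = (8, -8),  |v_rel|² = 128;  v_rel·d = (8)·(7) + (-8)·(-22) = 232
128·t² − 464·t + 337 = 0  ⇒  m = 232² − 128·337 = 10688
m = 10688 > 0,  v_rel·d = 232 > 0  ⇒  inside

inside=yes margin=10688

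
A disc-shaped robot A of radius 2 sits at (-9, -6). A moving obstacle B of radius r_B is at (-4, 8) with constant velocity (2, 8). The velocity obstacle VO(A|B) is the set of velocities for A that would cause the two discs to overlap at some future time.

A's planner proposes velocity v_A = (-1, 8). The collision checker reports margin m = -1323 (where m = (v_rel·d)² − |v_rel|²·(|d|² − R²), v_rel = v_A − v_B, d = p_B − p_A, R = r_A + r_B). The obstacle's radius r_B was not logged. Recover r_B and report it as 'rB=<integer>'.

m = -1323
d = (5, 14);  v_rel = (-3, 0),  |v_rel|² = 9
v_rel×d = (-3)·(14) − (0)·(5) = -42
since m = R²·9 − (-42)²:  R² = (1764 + -1323) / 9 = 49
R = √49 = 7  ⇒  r_B = 7 − 2 = 5

rB=5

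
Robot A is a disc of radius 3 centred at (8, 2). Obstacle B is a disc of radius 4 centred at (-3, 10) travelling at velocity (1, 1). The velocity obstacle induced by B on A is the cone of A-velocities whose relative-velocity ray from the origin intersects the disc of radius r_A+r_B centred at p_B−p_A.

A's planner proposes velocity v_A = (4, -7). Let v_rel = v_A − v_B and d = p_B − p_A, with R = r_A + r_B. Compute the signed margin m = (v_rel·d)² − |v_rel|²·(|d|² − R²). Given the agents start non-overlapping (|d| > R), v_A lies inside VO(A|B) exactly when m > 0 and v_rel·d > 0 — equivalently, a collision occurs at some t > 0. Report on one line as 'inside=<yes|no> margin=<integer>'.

d = (-11, 8),  |d|² = 185;  R = 3+4 = 7,  c = 185−7² = 136
v_rel = (3, -8),  |v_rel|² = 73;  v_rel·d = (3)·(-11) + (-8)·(8) = -97
73·t² + 194·t + 136 = 0  ⇒  m = (-97)² − 73·136 = -519
m = -519 < 0,  v_rel·d = -97 < 0  ⇒  outside

inside=no margin=-519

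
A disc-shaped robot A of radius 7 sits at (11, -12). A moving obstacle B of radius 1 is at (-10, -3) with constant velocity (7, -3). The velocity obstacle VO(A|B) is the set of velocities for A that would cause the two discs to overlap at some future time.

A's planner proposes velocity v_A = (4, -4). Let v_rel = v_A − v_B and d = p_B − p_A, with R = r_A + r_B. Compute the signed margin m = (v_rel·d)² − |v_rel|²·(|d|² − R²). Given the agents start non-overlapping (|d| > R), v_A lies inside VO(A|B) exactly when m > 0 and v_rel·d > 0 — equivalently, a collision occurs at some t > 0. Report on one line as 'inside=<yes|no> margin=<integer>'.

d = (-21, 9),  |d|² = 522;  R = 7+1 = 8,  c = 522−8² = 458
v_rel = (-3, -1),  |v_rel|² = 10;  v_rel·d = (-3)·(-21) + (-1)·(9) = 54
10·t² − 108·t + 458 = 0  ⇒  m = 54² − 10·458 = -1664
m = -1664 < 0,  v_rel·d = 54 > 0  ⇒  outside

inside=no margin=-1664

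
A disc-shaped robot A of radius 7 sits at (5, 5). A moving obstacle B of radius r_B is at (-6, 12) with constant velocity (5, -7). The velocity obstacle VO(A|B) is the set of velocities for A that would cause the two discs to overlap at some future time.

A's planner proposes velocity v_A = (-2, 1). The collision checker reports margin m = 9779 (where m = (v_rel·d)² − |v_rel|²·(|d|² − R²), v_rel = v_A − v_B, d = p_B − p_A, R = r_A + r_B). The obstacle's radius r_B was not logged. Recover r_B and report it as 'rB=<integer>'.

m = 9779
d = (-11, 7);  v_rel = (-7, 8),  |v_rel|² = 113
v_rel×d = (-7)·(7) − (8)·(-11) = 39
since m = R²·113 − 39²:  R² = (1521 + 9779) / 113 = 100
R = √100 = 10  ⇒  r_B = 10 − 7 = 3

rB=3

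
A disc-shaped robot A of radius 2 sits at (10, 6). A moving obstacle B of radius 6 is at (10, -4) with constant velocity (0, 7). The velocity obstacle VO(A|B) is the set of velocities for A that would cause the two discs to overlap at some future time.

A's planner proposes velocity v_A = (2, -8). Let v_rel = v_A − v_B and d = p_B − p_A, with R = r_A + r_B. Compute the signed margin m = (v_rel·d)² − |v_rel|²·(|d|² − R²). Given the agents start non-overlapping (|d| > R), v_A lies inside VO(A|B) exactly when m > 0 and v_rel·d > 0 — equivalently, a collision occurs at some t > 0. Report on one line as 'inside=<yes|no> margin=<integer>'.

d = (0, -10),  |d|² = 100;  R = 2+6 = 8,  c = 100−8² = 36
v_rel = (2, -15),  |v_rel|² = 229;  v_rel·d = (2)·(0) + (-15)·(-10) = 150
229·t² − 300·t + 36 = 0  ⇒  m = 150² − 229·36 = 14256
m = 14256 > 0,  v_rel·d = 150 > 0  ⇒  inside

inside=yes margin=14256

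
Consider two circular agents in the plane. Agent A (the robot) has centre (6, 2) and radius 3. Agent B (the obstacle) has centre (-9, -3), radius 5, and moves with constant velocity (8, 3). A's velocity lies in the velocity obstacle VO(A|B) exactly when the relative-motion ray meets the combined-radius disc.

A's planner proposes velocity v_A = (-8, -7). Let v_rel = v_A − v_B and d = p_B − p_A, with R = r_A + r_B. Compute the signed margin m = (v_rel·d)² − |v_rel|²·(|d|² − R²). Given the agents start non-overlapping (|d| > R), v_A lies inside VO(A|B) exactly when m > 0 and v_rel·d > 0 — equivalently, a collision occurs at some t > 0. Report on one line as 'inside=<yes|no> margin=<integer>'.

d = (-15, -5),  |d|² = 250;  R = 3+5 = 8,  c = 250−8² = 186
v_rel = (-16, -10),  |v_rel|² = 356;  v_rel·d = (-16)·(-15) + (-10)·(-5) = 290
356·t² − 580·t + 186 = 0  ⇒  m = 290² − 356·186 = 17884
m = 17884 > 0,  v_rel·d = 290 > 0  ⇒  inside

inside=yes margin=17884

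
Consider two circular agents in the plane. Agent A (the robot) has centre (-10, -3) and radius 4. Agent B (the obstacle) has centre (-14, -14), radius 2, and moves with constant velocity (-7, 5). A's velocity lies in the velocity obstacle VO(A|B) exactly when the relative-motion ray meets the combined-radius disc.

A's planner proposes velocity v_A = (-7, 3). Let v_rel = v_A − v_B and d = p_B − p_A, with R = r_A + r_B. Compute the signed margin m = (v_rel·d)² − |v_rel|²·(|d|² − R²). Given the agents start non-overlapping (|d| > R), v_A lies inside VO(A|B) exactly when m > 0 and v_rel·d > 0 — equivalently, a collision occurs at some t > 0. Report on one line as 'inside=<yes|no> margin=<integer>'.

d = (-4, -11),  |d|² = 137;  R = 4+2 = 6,  c = 137−6² = 101
v_rel = (0, -2),  |v_rel|² = 4;  v_rel·d = (0)·(-4) + (-2)·(-11) = 22
4·t² − 44·t + 101 = 0  ⇒  m = 22² − 4·101 = 80
m = 80 > 0,  v_rel·d = 22 > 0  ⇒  inside

inside=yes margin=80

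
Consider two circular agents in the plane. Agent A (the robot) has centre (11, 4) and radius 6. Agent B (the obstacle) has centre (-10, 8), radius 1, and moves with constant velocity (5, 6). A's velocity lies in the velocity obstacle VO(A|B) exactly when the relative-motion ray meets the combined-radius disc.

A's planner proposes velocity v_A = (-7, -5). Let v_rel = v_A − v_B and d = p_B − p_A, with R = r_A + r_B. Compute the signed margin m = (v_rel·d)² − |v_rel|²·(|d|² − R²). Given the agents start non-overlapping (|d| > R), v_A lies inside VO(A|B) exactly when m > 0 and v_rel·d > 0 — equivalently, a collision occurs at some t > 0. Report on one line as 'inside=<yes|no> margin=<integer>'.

d = (-21, 4),  |d|² = 457;  R = 6+1 = 7,  c = 457−7² = 408
v_rel = (-12, -11),  |v_rel|² = 265;  v_rel·d = (-12)·(-21) + (-11)·(4) = 208
265·t² − 416·t + 408 = 0  ⇒  m = 208² − 265·408 = -64856
m = -64856 < 0,  v_rel·d = 208 > 0  ⇒  outside

inside=no margin=-64856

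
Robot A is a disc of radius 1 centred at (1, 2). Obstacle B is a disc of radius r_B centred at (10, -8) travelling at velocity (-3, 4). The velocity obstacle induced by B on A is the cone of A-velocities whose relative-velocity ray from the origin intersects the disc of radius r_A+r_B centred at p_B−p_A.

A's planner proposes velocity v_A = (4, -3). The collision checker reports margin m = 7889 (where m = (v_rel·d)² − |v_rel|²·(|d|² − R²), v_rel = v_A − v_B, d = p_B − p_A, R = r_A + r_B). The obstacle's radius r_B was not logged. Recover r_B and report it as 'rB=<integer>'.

m = 7889
d = (9, -10);  v_rel = (7, -7),  |v_rel|² = 98
v_rel×d = (7)·(-10) − (-7)·(9) = -7
since m = R²·98 − (-7)²:  R² = (49 + 7889) / 98 = 81
R = √81 = 9  ⇒  r_B = 9 − 1 = 8

rB=8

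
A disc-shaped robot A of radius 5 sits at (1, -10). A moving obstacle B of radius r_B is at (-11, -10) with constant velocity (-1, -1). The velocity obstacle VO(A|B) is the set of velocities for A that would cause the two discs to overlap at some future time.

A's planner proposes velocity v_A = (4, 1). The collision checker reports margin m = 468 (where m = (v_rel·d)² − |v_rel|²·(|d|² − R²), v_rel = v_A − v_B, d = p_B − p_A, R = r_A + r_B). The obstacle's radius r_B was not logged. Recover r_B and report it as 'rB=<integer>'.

m = 468
d = (-12, 0);  v_rel = (5, 2),  |v_rel|² = 29
v_rel×d = (5)·(0) − (2)·(-12) = 24
since m = R²·29 − 24²:  R² = (576 + 468) / 29 = 36
R = √36 = 6  ⇒  r_B = 6 − 5 = 1

rB=1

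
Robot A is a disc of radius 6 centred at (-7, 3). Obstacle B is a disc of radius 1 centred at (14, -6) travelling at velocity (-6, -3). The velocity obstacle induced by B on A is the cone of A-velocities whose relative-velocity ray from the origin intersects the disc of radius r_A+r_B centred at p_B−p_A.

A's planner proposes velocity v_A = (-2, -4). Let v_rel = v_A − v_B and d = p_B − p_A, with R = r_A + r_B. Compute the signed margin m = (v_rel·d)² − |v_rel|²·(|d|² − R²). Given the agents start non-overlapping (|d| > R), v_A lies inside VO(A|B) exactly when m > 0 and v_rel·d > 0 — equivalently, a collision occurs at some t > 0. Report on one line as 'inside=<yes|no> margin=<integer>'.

d = (21, -9),  |d|² = 522;  R = 6+1 = 7,  c = 522−7² = 473
v_rel = (4, -1),  |v_rel|² = 17;  v_rel·d = (4)·(21) + (-1)·(-9) = 93
17·t² − 186·t + 473 = 0  ⇒  m = 93² − 17·473 = 608
m = 608 > 0,  v_rel·d = 93 > 0  ⇒  inside

inside=yes margin=608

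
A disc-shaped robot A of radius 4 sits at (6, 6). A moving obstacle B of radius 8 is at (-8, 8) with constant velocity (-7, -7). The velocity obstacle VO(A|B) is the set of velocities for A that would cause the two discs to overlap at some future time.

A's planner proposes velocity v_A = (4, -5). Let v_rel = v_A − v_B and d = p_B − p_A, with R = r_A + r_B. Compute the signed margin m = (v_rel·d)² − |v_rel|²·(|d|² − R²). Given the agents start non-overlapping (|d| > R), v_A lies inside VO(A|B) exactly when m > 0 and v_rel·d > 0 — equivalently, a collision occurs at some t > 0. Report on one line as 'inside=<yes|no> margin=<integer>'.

d = (-14, 2),  |d|² = 200;  R = 4+8 = 12,  c = 200−12² = 56
v_rel = (11, 2),  |v_rel|² = 125;  v_rel·d = (11)·(-14) + (2)·(2) = -150
125·t² + 300·t + 56 = 0  ⇒  m = (-150)² − 125·56 = 15500
m = 15500 > 0,  v_rel·d = -150 < 0  ⇒  outside

inside=no margin=15500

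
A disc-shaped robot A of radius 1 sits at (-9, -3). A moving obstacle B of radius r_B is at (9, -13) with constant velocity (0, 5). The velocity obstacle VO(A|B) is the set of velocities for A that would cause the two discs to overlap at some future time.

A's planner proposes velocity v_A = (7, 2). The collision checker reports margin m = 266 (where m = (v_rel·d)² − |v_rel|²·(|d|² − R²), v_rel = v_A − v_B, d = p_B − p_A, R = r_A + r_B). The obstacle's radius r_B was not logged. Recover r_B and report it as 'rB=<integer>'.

m = 266
d = (18, -10);  v_rel = (7, -3),  |v_rel|² = 58
v_rel×d = (7)·(-10) − (-3)·(18) = -16
since m = R²·58 − (-16)²:  R² = (256 + 266) / 58 = 9
R = √9 = 3  ⇒  r_B = 3 − 1 = 2

rB=2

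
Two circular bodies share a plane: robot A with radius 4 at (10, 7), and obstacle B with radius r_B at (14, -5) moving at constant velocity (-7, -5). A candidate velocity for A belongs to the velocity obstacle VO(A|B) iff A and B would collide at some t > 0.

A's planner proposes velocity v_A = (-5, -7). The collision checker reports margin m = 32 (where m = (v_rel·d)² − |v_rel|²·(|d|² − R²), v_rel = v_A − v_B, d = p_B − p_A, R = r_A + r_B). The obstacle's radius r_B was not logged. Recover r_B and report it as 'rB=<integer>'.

m = 32
d = (4, -12);  v_rel = (2, -2),  |v_rel|² = 8
v_rel×d = (2)·(-12) − (-2)·(4) = -16
since m = R²·8 − (-16)²:  R² = (256 + 32) / 8 = 36
R = √36 = 6  ⇒  r_B = 6 − 4 = 2

rB=2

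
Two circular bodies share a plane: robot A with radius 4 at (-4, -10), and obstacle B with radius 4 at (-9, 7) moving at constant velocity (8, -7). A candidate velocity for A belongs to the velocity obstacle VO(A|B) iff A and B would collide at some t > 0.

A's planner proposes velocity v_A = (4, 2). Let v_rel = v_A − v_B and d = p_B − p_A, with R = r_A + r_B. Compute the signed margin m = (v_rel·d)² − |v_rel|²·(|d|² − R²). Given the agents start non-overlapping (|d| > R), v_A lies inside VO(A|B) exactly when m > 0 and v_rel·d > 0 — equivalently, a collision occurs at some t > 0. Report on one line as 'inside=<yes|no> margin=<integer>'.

d = (-5, 17),  |d|² = 314;  R = 4+4 = 8,  c = 314−8² = 250
v_rel = (-4, 9),  |v_rel|² = 97;  v_rel·d = (-4)·(-5) + (9)·(17) = 173
97·t² − 346·t + 250 = 0  ⇒  m = 173² − 97·250 = 5679
m = 5679 > 0,  v_rel·d = 173 > 0  ⇒  inside

inside=yes margin=5679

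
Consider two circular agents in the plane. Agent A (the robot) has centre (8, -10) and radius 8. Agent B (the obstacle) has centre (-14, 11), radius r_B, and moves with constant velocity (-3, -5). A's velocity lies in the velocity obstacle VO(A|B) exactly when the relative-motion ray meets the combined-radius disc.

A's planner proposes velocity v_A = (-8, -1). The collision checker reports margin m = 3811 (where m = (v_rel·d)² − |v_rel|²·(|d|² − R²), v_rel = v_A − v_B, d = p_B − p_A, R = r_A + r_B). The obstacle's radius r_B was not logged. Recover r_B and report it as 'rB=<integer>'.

m = 3811
d = (-22, 21);  v_rel = (-5, 4),  |v_rel|² = 41
v_rel×d = (-5)·(21) − (4)·(-22) = -17
since m = R²·41 − (-17)²:  R² = (289 + 3811) / 41 = 100
R = √100 = 10  ⇒  r_B = 10 − 8 = 2

rB=2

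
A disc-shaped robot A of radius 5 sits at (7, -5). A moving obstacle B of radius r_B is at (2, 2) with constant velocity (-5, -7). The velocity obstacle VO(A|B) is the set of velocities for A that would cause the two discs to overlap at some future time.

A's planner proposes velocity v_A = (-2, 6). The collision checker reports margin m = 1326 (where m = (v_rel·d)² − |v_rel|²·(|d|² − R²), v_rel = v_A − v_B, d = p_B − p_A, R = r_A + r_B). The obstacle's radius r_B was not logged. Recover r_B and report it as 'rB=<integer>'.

m = 1326
d = (-5, 7);  v_rel = (3, 13),  |v_rel|² = 178
v_rel×d = (3)·(7) − (13)·(-5) = 86
since m = R²·178 − 86²:  R² = (7396 + 1326) / 178 = 49
R = √49 = 7  ⇒  r_B = 7 − 5 = 2

rB=2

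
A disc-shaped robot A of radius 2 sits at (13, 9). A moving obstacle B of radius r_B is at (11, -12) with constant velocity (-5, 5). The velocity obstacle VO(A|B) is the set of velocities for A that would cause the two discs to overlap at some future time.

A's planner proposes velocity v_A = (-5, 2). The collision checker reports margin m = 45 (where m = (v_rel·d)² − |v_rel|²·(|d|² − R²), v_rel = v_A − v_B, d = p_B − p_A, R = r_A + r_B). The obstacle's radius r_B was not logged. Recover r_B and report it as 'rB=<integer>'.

m = 45
d = (-2, -21);  v_rel = (0, -3),  |v_rel|² = 9
v_rel×d = (0)·(-21) − (-3)·(-2) = -6
since m = R²·9 − (-6)²:  R² = (36 + 45) / 9 = 9
R = √9 = 3  ⇒  r_B = 3 − 2 = 1

rB=1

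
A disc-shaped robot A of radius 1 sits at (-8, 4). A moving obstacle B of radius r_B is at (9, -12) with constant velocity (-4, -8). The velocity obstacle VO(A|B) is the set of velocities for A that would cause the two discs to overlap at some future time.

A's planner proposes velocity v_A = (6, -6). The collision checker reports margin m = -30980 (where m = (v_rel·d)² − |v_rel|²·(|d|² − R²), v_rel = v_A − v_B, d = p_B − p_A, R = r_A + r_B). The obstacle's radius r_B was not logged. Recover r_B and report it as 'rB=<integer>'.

m = -30980
d = (17, -16);  v_rel = (10, 2),  |v_rel|² = 104
v_rel×d = (10)·(-16) − (2)·(17) = -194
since m = R²·104 − (-194)²:  R² = (37636 + -30980) / 104 = 64
R = √64 = 8  ⇒  r_B = 8 − 1 = 7

rB=7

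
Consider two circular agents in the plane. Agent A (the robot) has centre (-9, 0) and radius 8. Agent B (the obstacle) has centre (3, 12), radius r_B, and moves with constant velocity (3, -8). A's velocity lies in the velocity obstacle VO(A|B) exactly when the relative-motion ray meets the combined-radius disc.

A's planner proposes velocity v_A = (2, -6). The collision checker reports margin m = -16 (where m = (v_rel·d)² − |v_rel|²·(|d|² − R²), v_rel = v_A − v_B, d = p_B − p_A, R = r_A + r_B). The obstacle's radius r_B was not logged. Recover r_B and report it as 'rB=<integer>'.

m = -16
d = (12, 12);  v_rel = (-1, 2),  |v_rel|² = 5
v_rel×d = (-1)·(12) − (2)·(12) = -36
since m = R²·5 − (-36)²:  R² = (1296 + -16) / 5 = 256
R = √256 = 16  ⇒  r_B = 16 − 8 = 8

rB=8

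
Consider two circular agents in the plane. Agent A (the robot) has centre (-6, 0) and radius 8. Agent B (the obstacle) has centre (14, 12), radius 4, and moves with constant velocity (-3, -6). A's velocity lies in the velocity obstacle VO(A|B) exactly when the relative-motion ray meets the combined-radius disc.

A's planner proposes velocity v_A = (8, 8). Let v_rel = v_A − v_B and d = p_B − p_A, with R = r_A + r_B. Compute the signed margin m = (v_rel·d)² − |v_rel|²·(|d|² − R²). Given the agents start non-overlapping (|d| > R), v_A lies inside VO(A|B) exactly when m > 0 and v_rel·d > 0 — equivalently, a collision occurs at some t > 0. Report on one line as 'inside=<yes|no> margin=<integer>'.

d = (20, 12),  |d|² = 544;  R = 8+4 = 12,  c = 544−12² = 400
v_rel = (11, 14),  |v_rel|² = 317;  v_rel·d = (11)·(20) + (14)·(12) = 388
317·t² − 776·t + 400 = 0  ⇒  m = 388² − 317·400 = 23744
m = 23744 > 0,  v_rel·d = 388 > 0  ⇒  inside

inside=yes margin=23744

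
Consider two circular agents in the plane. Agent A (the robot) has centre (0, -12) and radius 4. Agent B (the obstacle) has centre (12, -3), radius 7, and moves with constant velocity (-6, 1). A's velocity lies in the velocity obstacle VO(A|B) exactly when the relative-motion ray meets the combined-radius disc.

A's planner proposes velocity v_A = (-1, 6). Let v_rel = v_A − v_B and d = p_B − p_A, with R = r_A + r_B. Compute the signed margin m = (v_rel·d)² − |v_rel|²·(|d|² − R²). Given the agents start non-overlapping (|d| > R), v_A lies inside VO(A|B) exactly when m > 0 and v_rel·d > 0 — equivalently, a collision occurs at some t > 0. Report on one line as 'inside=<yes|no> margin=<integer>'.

d = (12, 9),  |d|² = 225;  R = 4+7 = 11,  c = 225−11² = 104
v_rel = (5, 5),  |v_rel|² = 50;  v_rel·d = (5)·(12) + (5)·(9) = 105
50·t² − 210·t + 104 = 0  ⇒  m = 105² − 50·104 = 5825
m = 5825 > 0,  v_rel·d = 105 > 0  ⇒  inside

inside=yes margin=5825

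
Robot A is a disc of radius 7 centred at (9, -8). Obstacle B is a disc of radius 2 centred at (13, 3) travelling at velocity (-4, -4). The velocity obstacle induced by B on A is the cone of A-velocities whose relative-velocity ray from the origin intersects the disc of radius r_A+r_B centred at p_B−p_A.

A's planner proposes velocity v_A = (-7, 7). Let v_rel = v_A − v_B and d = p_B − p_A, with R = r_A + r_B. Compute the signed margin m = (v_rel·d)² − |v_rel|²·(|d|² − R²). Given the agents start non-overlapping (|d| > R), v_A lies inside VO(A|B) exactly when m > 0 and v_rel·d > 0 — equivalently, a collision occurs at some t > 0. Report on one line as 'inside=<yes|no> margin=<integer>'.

d = (4, 11),  |d|² = 137;  R = 7+2 = 9,  c = 137−9² = 56
v_rel = (-3, 11),  |v_rel|² = 130;  v_rel·d = (-3)·(4) + (11)·(11) = 109
130·t² − 218·t + 56 = 0  ⇒  m = 109² − 130·56 = 4601
m = 4601 > 0,  v_rel·d = 109 > 0  ⇒  inside

inside=yes margin=4601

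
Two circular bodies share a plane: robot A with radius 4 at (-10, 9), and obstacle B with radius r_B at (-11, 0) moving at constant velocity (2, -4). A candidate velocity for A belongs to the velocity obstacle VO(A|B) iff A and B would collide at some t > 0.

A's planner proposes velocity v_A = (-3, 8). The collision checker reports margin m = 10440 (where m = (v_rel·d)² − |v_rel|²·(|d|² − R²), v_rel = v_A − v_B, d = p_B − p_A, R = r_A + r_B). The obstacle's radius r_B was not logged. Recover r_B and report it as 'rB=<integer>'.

m = 10440
d = (-1, -9);  v_rel = (-5, 12),  |v_rel|² = 169
v_rel×d = (-5)·(-9) − (12)·(-1) = 57
since m = R²·169 − 57²:  R² = (3249 + 10440) / 169 = 81
R = √81 = 9  ⇒  r_B = 9 − 4 = 5

rB=5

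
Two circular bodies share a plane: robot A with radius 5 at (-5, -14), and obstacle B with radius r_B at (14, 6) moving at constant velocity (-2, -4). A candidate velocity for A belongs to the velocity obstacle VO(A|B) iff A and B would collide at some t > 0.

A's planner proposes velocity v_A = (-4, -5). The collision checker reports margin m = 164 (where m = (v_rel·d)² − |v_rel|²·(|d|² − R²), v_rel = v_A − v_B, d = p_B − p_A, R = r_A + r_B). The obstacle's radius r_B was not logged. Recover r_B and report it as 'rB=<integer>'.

m = 164
d = (19, 20);  v_rel = (-2, -1),  |v_rel|² = 5
v_rel×d = (-2)·(20) − (-1)·(19) = -21
since m = R²·5 − (-21)²:  R² = (441 + 164) / 5 = 121
R = √121 = 11  ⇒  r_B = 11 − 5 = 6

rB=6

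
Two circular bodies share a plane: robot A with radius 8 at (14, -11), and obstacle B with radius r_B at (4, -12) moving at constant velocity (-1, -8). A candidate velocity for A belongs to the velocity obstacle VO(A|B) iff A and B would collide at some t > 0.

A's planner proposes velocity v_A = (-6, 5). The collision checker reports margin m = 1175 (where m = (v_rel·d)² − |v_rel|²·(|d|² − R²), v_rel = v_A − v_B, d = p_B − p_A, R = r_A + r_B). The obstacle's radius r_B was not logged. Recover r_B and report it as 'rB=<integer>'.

m = 1175
d = (-10, -1);  v_rel = (-5, 13),  |v_rel|² = 194
v_rel×d = (-5)·(-1) − (13)·(-10) = 135
since m = R²·194 − 135²:  R² = (18225 + 1175) / 194 = 100
R = √100 = 10  ⇒  r_B = 10 − 8 = 2

rB=2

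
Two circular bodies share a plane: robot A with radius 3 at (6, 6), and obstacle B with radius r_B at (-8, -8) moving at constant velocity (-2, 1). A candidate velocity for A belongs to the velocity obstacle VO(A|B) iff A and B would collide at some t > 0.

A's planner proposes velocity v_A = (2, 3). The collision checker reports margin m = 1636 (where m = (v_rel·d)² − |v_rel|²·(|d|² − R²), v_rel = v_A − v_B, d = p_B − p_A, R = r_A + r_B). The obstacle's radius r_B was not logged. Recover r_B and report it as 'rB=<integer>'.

m = 1636
d = (-14, -14);  v_rel = (4, 2),  |v_rel|² = 20
v_rel×d = (4)·(-14) − (2)·(-14) = -28
since m = R²·20 − (-28)²:  R² = (784 + 1636) / 20 = 121
R = √121 = 11  ⇒  r_B = 11 − 3 = 8

rB=8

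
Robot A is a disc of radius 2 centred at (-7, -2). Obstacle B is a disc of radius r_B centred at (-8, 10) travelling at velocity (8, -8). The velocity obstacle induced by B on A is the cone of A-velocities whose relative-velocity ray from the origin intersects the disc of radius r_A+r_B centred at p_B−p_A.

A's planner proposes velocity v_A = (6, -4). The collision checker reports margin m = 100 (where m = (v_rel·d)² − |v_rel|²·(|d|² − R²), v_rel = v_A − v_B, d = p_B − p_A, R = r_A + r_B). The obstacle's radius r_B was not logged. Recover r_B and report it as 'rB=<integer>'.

m = 100
d = (-1, 12);  v_rel = (-2, 4),  |v_rel|² = 20
v_rel×d = (-2)·(12) − (4)·(-1) = -20
since m = R²·20 − (-20)²:  R² = (400 + 100) / 20 = 25
R = √25 = 5  ⇒  r_B = 5 − 2 = 3

rB=3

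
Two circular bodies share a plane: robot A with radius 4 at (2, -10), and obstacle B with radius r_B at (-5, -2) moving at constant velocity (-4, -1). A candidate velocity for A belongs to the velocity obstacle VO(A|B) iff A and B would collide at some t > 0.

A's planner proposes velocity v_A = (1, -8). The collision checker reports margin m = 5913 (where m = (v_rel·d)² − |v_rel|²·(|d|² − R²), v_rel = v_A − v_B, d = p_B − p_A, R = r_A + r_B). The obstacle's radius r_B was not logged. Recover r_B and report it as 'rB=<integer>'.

m = 5913
d = (-7, 8);  v_rel = (5, -7),  |v_rel|² = 74
v_rel×d = (5)·(8) − (-7)·(-7) = -9
since m = R²·74 − (-9)²:  R² = (81 + 5913) / 74 = 81
R = √81 = 9  ⇒  r_B = 9 − 4 = 5

rB=5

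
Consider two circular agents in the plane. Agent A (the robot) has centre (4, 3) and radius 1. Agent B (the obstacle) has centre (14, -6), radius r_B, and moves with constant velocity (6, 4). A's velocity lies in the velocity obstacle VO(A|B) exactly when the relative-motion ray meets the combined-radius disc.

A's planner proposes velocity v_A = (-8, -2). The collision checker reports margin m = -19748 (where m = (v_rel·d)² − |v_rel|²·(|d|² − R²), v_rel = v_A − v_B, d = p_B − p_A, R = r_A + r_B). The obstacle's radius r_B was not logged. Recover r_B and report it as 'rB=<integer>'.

m = -19748
d = (10, -9);  v_rel = (-14, -6),  |v_rel|² = 232
v_rel×d = (-14)·(-9) − (-6)·(10) = 186
since m = R²·232 − 186²:  R² = (34596 + -19748) / 232 = 64
R = √64 = 8  ⇒  r_B = 8 − 1 = 7

rB=7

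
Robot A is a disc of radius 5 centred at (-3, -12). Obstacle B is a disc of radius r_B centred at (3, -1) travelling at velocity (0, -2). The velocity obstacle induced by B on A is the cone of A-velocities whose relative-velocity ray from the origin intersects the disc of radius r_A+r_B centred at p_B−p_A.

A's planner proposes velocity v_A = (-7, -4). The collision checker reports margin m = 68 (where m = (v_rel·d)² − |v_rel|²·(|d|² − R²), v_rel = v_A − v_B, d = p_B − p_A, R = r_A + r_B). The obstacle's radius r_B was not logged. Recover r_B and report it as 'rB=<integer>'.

m = 68
d = (6, 11);  v_rel = (-7, -2),  |v_rel|² = 53
v_rel×d = (-7)·(11) − (-2)·(6) = -65
since m = R²·53 − (-65)²:  R² = (4225 + 68) / 53 = 81
R = √81 = 9  ⇒  r_B = 9 − 5 = 4

rB=4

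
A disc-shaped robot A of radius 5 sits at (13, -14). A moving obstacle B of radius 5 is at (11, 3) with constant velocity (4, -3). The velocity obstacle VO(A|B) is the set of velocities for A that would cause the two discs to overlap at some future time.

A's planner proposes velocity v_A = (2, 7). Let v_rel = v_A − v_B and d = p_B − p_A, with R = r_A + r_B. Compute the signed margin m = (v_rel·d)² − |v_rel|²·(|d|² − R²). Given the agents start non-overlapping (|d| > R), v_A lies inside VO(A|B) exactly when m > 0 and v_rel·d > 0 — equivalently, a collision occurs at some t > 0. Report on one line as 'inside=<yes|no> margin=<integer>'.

d = (-2, 17),  |d|² = 293;  R = 5+5 = 10,  c = 293−10² = 193
v_rel = (-2, 10),  |v_rel|² = 104;  v_rel·d = (-2)·(-2) + (10)·(17) = 174
104·t² − 348·t + 193 = 0  ⇒  m = 174² − 104·193 = 10204
m = 10204 > 0,  v_rel·d = 174 > 0  ⇒  inside

inside=yes margin=10204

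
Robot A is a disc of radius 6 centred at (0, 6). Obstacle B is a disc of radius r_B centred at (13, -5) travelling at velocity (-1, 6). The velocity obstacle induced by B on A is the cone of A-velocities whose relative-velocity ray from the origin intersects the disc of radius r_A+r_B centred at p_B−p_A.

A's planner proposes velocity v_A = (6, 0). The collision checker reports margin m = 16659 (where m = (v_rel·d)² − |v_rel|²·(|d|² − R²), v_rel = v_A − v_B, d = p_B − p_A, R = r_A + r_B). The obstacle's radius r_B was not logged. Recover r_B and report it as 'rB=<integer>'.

m = 16659
d = (13, -11);  v_rel = (7, -6),  |v_rel|² = 85
v_rel×d = (7)·(-11) − (-6)·(13) = 1
since m = R²·85 − 1²:  R² = (1 + 16659) / 85 = 196
R = √196 = 14  ⇒  r_B = 14 − 6 = 8

rB=8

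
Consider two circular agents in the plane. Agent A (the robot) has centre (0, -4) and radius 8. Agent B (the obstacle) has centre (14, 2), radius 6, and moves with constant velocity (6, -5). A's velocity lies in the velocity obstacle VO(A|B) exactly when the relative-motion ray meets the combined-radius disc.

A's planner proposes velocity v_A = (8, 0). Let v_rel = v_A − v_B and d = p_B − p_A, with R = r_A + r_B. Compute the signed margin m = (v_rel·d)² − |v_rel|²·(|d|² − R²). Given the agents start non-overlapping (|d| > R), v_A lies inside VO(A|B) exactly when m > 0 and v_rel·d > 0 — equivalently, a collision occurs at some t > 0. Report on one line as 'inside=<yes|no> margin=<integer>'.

d = (14, 6),  |d|² = 232;  R = 8+6 = 14,  c = 232−14² = 36
v_rel = (2, 5),  |v_rel|² = 29;  v_rel·d = (2)·(14) + (5)·(6) = 58
29·t² − 116·t + 36 = 0  ⇒  m = 58² − 29·36 = 2320
m = 2320 > 0,  v_rel·d = 58 > 0  ⇒  inside

inside=yes margin=2320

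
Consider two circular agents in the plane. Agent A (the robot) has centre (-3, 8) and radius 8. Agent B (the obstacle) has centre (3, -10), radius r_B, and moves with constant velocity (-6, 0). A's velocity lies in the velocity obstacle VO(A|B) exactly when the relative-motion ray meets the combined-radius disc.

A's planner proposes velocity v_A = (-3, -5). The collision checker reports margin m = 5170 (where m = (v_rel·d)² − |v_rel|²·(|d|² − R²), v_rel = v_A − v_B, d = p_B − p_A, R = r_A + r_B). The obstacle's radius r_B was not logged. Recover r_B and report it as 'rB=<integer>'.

m = 5170
d = (6, -18);  v_rel = (3, -5),  |v_rel|² = 34
v_rel×d = (3)·(-18) − (-5)·(6) = -24
since m = R²·34 − (-24)²:  R² = (576 + 5170) / 34 = 169
R = √169 = 13  ⇒  r_B = 13 − 8 = 5

rB=5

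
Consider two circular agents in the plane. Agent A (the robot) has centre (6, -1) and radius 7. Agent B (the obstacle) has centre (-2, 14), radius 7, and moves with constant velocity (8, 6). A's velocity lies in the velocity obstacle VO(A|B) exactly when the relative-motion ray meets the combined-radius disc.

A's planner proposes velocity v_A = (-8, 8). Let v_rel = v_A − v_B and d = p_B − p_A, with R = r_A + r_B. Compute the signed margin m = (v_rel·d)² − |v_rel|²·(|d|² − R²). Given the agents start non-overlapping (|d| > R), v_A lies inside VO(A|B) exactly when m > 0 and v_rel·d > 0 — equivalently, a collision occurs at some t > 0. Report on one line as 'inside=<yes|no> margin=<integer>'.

d = (-8, 15),  |d|² = 289;  R = 7+7 = 14,  c = 289−14² = 93
v_rel = (-16, 2),  |v_rel|² = 260;  v_rel·d = (-16)·(-8) + (2)·(15) = 158
260·t² − 316·t + 93 = 0  ⇒  m = 158² − 260·93 = 784
m = 784 > 0,  v_rel·d = 158 > 0  ⇒  inside

inside=yes margin=784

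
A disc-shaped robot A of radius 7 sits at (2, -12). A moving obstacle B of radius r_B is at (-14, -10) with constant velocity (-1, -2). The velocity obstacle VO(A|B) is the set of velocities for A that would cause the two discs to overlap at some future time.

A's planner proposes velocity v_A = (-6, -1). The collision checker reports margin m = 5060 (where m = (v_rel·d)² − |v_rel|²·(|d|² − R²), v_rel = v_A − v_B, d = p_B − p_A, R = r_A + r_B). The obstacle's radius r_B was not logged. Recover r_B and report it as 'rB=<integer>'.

m = 5060
d = (-16, 2);  v_rel = (-5, 1),  |v_rel|² = 26
v_rel×d = (-5)·(2) − (1)·(-16) = 6
since m = R²·26 − 6²:  R² = (36 + 5060) / 26 = 196
R = √196 = 14  ⇒  r_B = 14 − 7 = 7

rB=7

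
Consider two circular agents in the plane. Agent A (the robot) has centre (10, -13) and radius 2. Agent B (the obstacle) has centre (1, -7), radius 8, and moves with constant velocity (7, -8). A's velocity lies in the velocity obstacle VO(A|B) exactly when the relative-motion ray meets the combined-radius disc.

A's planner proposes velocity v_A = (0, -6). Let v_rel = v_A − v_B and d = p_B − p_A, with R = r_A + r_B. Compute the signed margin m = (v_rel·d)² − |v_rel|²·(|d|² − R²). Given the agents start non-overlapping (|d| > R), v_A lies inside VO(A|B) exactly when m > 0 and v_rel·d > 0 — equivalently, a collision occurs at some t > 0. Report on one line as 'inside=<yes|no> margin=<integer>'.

d = (-9, 6),  |d|² = 117;  R = 2+8 = 10,  c = 117−10² = 17
v_rel = (-7, 2),  |v_rel|² = 53;  v_rel·d = (-7)·(-9) + (2)·(6) = 75
53·t² − 150·t + 17 = 0  ⇒  m = 75² − 53·17 = 4724
m = 4724 > 0,  v_rel·d = 75 > 0  ⇒  inside

inside=yes margin=4724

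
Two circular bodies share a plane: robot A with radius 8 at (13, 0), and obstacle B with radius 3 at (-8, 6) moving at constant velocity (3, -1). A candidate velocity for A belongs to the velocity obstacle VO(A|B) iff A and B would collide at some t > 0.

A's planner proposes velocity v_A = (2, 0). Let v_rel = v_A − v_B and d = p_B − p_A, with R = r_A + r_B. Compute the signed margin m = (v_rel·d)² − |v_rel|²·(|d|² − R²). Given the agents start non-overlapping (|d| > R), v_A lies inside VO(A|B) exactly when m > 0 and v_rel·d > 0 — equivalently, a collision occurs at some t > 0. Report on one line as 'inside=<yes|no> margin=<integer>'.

d = (-21, 6),  |d|² = 477;  R = 8+3 = 11,  c = 477−11² = 356
v_rel = (-1, 1),  |v_rel|² = 2;  v_rel·d = (-1)·(-21) + (1)·(6) = 27
2·t² − 54·t + 356 = 0  ⇒  m = 27² − 2·356 = 17
m = 17 > 0,  v_rel·d = 27 > 0  ⇒  inside

inside=yes margin=17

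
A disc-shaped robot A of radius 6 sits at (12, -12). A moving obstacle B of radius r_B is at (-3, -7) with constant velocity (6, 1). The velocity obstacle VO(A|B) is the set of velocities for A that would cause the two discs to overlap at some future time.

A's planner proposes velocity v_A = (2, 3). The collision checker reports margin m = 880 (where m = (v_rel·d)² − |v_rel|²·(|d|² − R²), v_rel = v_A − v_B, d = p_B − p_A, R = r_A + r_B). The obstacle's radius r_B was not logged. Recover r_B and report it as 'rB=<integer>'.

m = 880
d = (-15, 5);  v_rel = (-4, 2),  |v_rel|² = 20
v_rel×d = (-4)·(5) − (2)·(-15) = 10
since m = R²·20 − 10²:  R² = (100 + 880) / 20 = 49
R = √49 = 7  ⇒  r_B = 7 − 6 = 1

rB=1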